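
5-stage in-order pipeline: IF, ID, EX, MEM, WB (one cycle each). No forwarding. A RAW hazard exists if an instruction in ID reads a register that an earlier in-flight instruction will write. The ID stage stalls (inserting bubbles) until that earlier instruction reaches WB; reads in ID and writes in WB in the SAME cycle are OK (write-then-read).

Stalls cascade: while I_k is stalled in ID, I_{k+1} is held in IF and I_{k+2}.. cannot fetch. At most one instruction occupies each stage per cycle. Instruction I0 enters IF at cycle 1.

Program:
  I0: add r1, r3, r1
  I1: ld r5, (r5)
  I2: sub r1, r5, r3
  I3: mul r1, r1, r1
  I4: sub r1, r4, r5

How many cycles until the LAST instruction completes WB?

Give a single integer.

Answer: 13

Derivation:
I0 add r1 <- r3,r1: IF@1 ID@2 stall=0 (-) EX@3 MEM@4 WB@5
I1 ld r5 <- r5: IF@2 ID@3 stall=0 (-) EX@4 MEM@5 WB@6
I2 sub r1 <- r5,r3: IF@3 ID@4 stall=2 (RAW on I1.r5 (WB@6)) EX@7 MEM@8 WB@9
I3 mul r1 <- r1,r1: IF@4 ID@7 stall=2 (RAW on I2.r1 (WB@9)) EX@10 MEM@11 WB@12
I4 sub r1 <- r4,r5: IF@7 ID@10 stall=0 (-) EX@11 MEM@12 WB@13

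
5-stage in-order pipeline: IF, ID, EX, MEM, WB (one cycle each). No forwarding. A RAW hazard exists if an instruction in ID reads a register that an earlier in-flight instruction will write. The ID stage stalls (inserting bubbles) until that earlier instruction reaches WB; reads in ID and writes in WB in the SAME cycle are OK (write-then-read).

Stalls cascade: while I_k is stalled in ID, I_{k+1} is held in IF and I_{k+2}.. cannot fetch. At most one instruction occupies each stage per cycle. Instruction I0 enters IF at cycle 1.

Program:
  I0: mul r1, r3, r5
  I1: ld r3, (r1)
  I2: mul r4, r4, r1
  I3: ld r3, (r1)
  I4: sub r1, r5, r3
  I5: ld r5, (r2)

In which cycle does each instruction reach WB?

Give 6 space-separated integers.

Answer: 5 8 9 10 13 14

Derivation:
I0 mul r1 <- r3,r5: IF@1 ID@2 stall=0 (-) EX@3 MEM@4 WB@5
I1 ld r3 <- r1: IF@2 ID@3 stall=2 (RAW on I0.r1 (WB@5)) EX@6 MEM@7 WB@8
I2 mul r4 <- r4,r1: IF@3 ID@6 stall=0 (-) EX@7 MEM@8 WB@9
I3 ld r3 <- r1: IF@6 ID@7 stall=0 (-) EX@8 MEM@9 WB@10
I4 sub r1 <- r5,r3: IF@7 ID@8 stall=2 (RAW on I3.r3 (WB@10)) EX@11 MEM@12 WB@13
I5 ld r5 <- r2: IF@8 ID@11 stall=0 (-) EX@12 MEM@13 WB@14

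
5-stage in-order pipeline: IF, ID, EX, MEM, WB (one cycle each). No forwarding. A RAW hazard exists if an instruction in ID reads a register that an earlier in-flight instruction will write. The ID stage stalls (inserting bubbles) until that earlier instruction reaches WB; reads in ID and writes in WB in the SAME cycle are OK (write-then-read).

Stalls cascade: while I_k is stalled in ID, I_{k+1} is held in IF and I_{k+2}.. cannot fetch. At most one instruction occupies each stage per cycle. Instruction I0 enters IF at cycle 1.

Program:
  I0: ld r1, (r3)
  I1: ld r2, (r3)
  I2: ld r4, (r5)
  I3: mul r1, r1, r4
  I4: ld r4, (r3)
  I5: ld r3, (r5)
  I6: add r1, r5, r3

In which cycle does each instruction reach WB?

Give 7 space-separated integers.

I0 ld r1 <- r3: IF@1 ID@2 stall=0 (-) EX@3 MEM@4 WB@5
I1 ld r2 <- r3: IF@2 ID@3 stall=0 (-) EX@4 MEM@5 WB@6
I2 ld r4 <- r5: IF@3 ID@4 stall=0 (-) EX@5 MEM@6 WB@7
I3 mul r1 <- r1,r4: IF@4 ID@5 stall=2 (RAW on I2.r4 (WB@7)) EX@8 MEM@9 WB@10
I4 ld r4 <- r3: IF@5 ID@8 stall=0 (-) EX@9 MEM@10 WB@11
I5 ld r3 <- r5: IF@8 ID@9 stall=0 (-) EX@10 MEM@11 WB@12
I6 add r1 <- r5,r3: IF@9 ID@10 stall=2 (RAW on I5.r3 (WB@12)) EX@13 MEM@14 WB@15

Answer: 5 6 7 10 11 12 15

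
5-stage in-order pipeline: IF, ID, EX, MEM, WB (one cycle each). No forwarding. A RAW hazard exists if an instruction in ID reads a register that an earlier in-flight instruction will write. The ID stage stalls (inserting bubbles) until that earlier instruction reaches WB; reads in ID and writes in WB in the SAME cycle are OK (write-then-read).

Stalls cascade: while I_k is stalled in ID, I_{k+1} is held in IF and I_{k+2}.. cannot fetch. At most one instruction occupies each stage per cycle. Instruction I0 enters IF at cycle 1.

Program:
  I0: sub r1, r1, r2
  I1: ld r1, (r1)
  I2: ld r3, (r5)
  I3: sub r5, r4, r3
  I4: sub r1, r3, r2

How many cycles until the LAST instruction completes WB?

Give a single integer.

Answer: 13

Derivation:
I0 sub r1 <- r1,r2: IF@1 ID@2 stall=0 (-) EX@3 MEM@4 WB@5
I1 ld r1 <- r1: IF@2 ID@3 stall=2 (RAW on I0.r1 (WB@5)) EX@6 MEM@7 WB@8
I2 ld r3 <- r5: IF@3 ID@6 stall=0 (-) EX@7 MEM@8 WB@9
I3 sub r5 <- r4,r3: IF@6 ID@7 stall=2 (RAW on I2.r3 (WB@9)) EX@10 MEM@11 WB@12
I4 sub r1 <- r3,r2: IF@7 ID@10 stall=0 (-) EX@11 MEM@12 WB@13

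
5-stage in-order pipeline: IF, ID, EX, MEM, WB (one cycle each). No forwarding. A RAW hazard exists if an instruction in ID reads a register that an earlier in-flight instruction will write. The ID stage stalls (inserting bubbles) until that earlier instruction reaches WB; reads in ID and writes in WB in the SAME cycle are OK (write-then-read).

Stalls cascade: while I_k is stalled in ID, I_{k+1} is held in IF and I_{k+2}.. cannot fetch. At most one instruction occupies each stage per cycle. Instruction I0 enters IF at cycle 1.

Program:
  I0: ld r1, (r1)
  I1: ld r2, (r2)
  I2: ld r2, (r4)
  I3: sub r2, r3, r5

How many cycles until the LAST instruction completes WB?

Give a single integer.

I0 ld r1 <- r1: IF@1 ID@2 stall=0 (-) EX@3 MEM@4 WB@5
I1 ld r2 <- r2: IF@2 ID@3 stall=0 (-) EX@4 MEM@5 WB@6
I2 ld r2 <- r4: IF@3 ID@4 stall=0 (-) EX@5 MEM@6 WB@7
I3 sub r2 <- r3,r5: IF@4 ID@5 stall=0 (-) EX@6 MEM@7 WB@8

Answer: 8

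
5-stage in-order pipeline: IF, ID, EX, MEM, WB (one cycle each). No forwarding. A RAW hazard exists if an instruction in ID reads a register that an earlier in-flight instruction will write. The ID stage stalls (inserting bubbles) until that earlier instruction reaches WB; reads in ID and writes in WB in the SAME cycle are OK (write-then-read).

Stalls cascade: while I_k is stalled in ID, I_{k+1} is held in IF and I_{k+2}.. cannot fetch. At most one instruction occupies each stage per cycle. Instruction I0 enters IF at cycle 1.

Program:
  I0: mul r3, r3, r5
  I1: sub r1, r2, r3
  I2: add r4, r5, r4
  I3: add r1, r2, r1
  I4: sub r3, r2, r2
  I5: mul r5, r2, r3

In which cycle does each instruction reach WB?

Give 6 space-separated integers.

I0 mul r3 <- r3,r5: IF@1 ID@2 stall=0 (-) EX@3 MEM@4 WB@5
I1 sub r1 <- r2,r3: IF@2 ID@3 stall=2 (RAW on I0.r3 (WB@5)) EX@6 MEM@7 WB@8
I2 add r4 <- r5,r4: IF@3 ID@6 stall=0 (-) EX@7 MEM@8 WB@9
I3 add r1 <- r2,r1: IF@6 ID@7 stall=1 (RAW on I1.r1 (WB@8)) EX@9 MEM@10 WB@11
I4 sub r3 <- r2,r2: IF@7 ID@9 stall=0 (-) EX@10 MEM@11 WB@12
I5 mul r5 <- r2,r3: IF@9 ID@10 stall=2 (RAW on I4.r3 (WB@12)) EX@13 MEM@14 WB@15

Answer: 5 8 9 11 12 15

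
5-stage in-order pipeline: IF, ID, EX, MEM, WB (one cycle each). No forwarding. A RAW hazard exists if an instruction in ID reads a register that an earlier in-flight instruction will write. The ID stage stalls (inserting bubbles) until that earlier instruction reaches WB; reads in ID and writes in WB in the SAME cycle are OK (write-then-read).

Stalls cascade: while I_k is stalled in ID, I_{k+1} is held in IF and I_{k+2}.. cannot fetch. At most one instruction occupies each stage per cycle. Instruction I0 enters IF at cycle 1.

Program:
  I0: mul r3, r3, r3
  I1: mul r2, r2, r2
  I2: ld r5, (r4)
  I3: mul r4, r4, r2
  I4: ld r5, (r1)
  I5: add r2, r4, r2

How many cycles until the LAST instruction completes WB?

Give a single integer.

I0 mul r3 <- r3,r3: IF@1 ID@2 stall=0 (-) EX@3 MEM@4 WB@5
I1 mul r2 <- r2,r2: IF@2 ID@3 stall=0 (-) EX@4 MEM@5 WB@6
I2 ld r5 <- r4: IF@3 ID@4 stall=0 (-) EX@5 MEM@6 WB@7
I3 mul r4 <- r4,r2: IF@4 ID@5 stall=1 (RAW on I1.r2 (WB@6)) EX@7 MEM@8 WB@9
I4 ld r5 <- r1: IF@5 ID@7 stall=0 (-) EX@8 MEM@9 WB@10
I5 add r2 <- r4,r2: IF@7 ID@8 stall=1 (RAW on I3.r4 (WB@9)) EX@10 MEM@11 WB@12

Answer: 12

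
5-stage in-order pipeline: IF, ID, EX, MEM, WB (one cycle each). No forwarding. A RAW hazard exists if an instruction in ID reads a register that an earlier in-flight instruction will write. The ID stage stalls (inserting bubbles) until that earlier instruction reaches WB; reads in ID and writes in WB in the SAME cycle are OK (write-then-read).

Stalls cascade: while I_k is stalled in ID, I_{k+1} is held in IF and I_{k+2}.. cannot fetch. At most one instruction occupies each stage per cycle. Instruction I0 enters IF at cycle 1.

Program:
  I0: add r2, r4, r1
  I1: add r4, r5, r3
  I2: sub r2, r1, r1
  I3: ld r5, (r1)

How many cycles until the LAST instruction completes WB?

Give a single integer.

Answer: 8

Derivation:
I0 add r2 <- r4,r1: IF@1 ID@2 stall=0 (-) EX@3 MEM@4 WB@5
I1 add r4 <- r5,r3: IF@2 ID@3 stall=0 (-) EX@4 MEM@5 WB@6
I2 sub r2 <- r1,r1: IF@3 ID@4 stall=0 (-) EX@5 MEM@6 WB@7
I3 ld r5 <- r1: IF@4 ID@5 stall=0 (-) EX@6 MEM@7 WB@8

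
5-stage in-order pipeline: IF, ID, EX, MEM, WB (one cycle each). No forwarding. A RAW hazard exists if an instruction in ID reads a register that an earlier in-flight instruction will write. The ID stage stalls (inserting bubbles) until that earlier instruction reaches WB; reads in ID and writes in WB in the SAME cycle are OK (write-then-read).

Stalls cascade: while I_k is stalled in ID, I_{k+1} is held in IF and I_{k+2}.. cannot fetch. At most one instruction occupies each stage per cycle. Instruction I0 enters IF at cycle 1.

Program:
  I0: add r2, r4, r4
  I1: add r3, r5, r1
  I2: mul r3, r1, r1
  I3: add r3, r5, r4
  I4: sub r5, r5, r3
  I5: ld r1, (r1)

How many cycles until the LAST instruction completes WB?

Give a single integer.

Answer: 12

Derivation:
I0 add r2 <- r4,r4: IF@1 ID@2 stall=0 (-) EX@3 MEM@4 WB@5
I1 add r3 <- r5,r1: IF@2 ID@3 stall=0 (-) EX@4 MEM@5 WB@6
I2 mul r3 <- r1,r1: IF@3 ID@4 stall=0 (-) EX@5 MEM@6 WB@7
I3 add r3 <- r5,r4: IF@4 ID@5 stall=0 (-) EX@6 MEM@7 WB@8
I4 sub r5 <- r5,r3: IF@5 ID@6 stall=2 (RAW on I3.r3 (WB@8)) EX@9 MEM@10 WB@11
I5 ld r1 <- r1: IF@6 ID@9 stall=0 (-) EX@10 MEM@11 WB@12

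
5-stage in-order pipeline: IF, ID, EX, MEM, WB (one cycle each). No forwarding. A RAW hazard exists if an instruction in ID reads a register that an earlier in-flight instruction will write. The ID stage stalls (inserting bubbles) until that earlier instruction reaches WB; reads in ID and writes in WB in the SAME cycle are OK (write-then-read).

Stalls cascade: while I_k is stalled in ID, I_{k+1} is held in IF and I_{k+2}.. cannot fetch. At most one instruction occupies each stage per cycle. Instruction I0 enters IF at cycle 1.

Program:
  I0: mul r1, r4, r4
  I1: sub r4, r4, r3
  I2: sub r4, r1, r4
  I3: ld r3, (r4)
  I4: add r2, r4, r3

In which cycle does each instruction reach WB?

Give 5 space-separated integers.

Answer: 5 6 9 12 15

Derivation:
I0 mul r1 <- r4,r4: IF@1 ID@2 stall=0 (-) EX@3 MEM@4 WB@5
I1 sub r4 <- r4,r3: IF@2 ID@3 stall=0 (-) EX@4 MEM@5 WB@6
I2 sub r4 <- r1,r4: IF@3 ID@4 stall=2 (RAW on I1.r4 (WB@6)) EX@7 MEM@8 WB@9
I3 ld r3 <- r4: IF@4 ID@7 stall=2 (RAW on I2.r4 (WB@9)) EX@10 MEM@11 WB@12
I4 add r2 <- r4,r3: IF@7 ID@10 stall=2 (RAW on I3.r3 (WB@12)) EX@13 MEM@14 WB@15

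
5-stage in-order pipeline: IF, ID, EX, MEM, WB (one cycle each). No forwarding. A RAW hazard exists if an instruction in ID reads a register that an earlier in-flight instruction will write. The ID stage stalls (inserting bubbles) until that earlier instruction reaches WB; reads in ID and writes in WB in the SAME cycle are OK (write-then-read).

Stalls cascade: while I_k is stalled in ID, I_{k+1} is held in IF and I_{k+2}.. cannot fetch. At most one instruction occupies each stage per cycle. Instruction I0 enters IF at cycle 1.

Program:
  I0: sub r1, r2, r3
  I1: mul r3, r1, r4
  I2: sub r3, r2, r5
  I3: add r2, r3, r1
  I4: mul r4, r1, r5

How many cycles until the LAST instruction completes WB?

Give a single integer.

Answer: 13

Derivation:
I0 sub r1 <- r2,r3: IF@1 ID@2 stall=0 (-) EX@3 MEM@4 WB@5
I1 mul r3 <- r1,r4: IF@2 ID@3 stall=2 (RAW on I0.r1 (WB@5)) EX@6 MEM@7 WB@8
I2 sub r3 <- r2,r5: IF@3 ID@6 stall=0 (-) EX@7 MEM@8 WB@9
I3 add r2 <- r3,r1: IF@6 ID@7 stall=2 (RAW on I2.r3 (WB@9)) EX@10 MEM@11 WB@12
I4 mul r4 <- r1,r5: IF@7 ID@10 stall=0 (-) EX@11 MEM@12 WB@13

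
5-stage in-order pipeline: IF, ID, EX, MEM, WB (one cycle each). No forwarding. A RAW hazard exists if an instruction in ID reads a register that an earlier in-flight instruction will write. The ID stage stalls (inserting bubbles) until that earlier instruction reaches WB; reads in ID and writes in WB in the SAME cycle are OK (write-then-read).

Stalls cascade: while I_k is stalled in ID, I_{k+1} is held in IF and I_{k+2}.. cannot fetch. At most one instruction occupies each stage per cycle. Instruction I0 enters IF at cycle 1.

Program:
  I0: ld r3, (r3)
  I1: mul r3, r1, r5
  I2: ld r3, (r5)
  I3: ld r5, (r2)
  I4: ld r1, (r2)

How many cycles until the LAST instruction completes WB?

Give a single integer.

I0 ld r3 <- r3: IF@1 ID@2 stall=0 (-) EX@3 MEM@4 WB@5
I1 mul r3 <- r1,r5: IF@2 ID@3 stall=0 (-) EX@4 MEM@5 WB@6
I2 ld r3 <- r5: IF@3 ID@4 stall=0 (-) EX@5 MEM@6 WB@7
I3 ld r5 <- r2: IF@4 ID@5 stall=0 (-) EX@6 MEM@7 WB@8
I4 ld r1 <- r2: IF@5 ID@6 stall=0 (-) EX@7 MEM@8 WB@9

Answer: 9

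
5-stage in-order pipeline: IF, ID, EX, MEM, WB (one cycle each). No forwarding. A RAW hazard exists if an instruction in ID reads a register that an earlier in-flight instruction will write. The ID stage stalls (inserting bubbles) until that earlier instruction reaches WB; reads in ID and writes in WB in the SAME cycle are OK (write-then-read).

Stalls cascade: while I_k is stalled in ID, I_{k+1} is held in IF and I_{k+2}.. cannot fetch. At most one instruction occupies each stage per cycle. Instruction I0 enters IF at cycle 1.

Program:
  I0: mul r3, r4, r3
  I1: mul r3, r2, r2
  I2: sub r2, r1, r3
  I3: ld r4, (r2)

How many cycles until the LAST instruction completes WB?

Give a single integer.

I0 mul r3 <- r4,r3: IF@1 ID@2 stall=0 (-) EX@3 MEM@4 WB@5
I1 mul r3 <- r2,r2: IF@2 ID@3 stall=0 (-) EX@4 MEM@5 WB@6
I2 sub r2 <- r1,r3: IF@3 ID@4 stall=2 (RAW on I1.r3 (WB@6)) EX@7 MEM@8 WB@9
I3 ld r4 <- r2: IF@4 ID@7 stall=2 (RAW on I2.r2 (WB@9)) EX@10 MEM@11 WB@12

Answer: 12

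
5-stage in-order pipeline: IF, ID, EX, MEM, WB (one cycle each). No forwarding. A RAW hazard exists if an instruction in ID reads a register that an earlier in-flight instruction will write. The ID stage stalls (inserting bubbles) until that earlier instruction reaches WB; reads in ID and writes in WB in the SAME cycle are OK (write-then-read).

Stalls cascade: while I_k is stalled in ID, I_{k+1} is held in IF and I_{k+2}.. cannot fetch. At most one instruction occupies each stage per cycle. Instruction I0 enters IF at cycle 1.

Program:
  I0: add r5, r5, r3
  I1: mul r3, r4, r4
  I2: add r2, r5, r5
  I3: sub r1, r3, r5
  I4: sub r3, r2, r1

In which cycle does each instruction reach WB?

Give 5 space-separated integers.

Answer: 5 6 8 9 12

Derivation:
I0 add r5 <- r5,r3: IF@1 ID@2 stall=0 (-) EX@3 MEM@4 WB@5
I1 mul r3 <- r4,r4: IF@2 ID@3 stall=0 (-) EX@4 MEM@5 WB@6
I2 add r2 <- r5,r5: IF@3 ID@4 stall=1 (RAW on I0.r5 (WB@5)) EX@6 MEM@7 WB@8
I3 sub r1 <- r3,r5: IF@4 ID@6 stall=0 (-) EX@7 MEM@8 WB@9
I4 sub r3 <- r2,r1: IF@6 ID@7 stall=2 (RAW on I3.r1 (WB@9)) EX@10 MEM@11 WB@12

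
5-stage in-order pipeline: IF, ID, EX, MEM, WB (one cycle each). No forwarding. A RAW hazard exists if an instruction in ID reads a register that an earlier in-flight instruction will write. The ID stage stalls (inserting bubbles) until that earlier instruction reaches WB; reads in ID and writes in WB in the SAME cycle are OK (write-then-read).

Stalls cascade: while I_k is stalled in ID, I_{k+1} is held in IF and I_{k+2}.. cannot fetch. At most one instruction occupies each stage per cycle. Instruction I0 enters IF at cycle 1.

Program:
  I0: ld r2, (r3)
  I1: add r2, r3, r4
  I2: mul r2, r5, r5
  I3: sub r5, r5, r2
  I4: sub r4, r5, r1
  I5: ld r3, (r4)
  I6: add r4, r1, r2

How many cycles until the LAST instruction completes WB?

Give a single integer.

I0 ld r2 <- r3: IF@1 ID@2 stall=0 (-) EX@3 MEM@4 WB@5
I1 add r2 <- r3,r4: IF@2 ID@3 stall=0 (-) EX@4 MEM@5 WB@6
I2 mul r2 <- r5,r5: IF@3 ID@4 stall=0 (-) EX@5 MEM@6 WB@7
I3 sub r5 <- r5,r2: IF@4 ID@5 stall=2 (RAW on I2.r2 (WB@7)) EX@8 MEM@9 WB@10
I4 sub r4 <- r5,r1: IF@5 ID@8 stall=2 (RAW on I3.r5 (WB@10)) EX@11 MEM@12 WB@13
I5 ld r3 <- r4: IF@8 ID@11 stall=2 (RAW on I4.r4 (WB@13)) EX@14 MEM@15 WB@16
I6 add r4 <- r1,r2: IF@11 ID@14 stall=0 (-) EX@15 MEM@16 WB@17

Answer: 17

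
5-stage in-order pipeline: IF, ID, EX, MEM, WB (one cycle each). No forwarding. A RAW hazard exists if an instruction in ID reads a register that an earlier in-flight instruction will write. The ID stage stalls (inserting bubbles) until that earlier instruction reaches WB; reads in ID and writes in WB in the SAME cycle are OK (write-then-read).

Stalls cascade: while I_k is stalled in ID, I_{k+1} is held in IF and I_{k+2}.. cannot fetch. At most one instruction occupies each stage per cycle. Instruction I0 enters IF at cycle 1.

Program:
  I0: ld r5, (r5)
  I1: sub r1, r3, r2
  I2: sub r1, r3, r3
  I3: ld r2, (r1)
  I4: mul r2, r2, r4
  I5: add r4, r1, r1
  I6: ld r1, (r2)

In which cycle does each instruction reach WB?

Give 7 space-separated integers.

Answer: 5 6 7 10 13 14 16

Derivation:
I0 ld r5 <- r5: IF@1 ID@2 stall=0 (-) EX@3 MEM@4 WB@5
I1 sub r1 <- r3,r2: IF@2 ID@3 stall=0 (-) EX@4 MEM@5 WB@6
I2 sub r1 <- r3,r3: IF@3 ID@4 stall=0 (-) EX@5 MEM@6 WB@7
I3 ld r2 <- r1: IF@4 ID@5 stall=2 (RAW on I2.r1 (WB@7)) EX@8 MEM@9 WB@10
I4 mul r2 <- r2,r4: IF@5 ID@8 stall=2 (RAW on I3.r2 (WB@10)) EX@11 MEM@12 WB@13
I5 add r4 <- r1,r1: IF@8 ID@11 stall=0 (-) EX@12 MEM@13 WB@14
I6 ld r1 <- r2: IF@11 ID@12 stall=1 (RAW on I4.r2 (WB@13)) EX@14 MEM@15 WB@16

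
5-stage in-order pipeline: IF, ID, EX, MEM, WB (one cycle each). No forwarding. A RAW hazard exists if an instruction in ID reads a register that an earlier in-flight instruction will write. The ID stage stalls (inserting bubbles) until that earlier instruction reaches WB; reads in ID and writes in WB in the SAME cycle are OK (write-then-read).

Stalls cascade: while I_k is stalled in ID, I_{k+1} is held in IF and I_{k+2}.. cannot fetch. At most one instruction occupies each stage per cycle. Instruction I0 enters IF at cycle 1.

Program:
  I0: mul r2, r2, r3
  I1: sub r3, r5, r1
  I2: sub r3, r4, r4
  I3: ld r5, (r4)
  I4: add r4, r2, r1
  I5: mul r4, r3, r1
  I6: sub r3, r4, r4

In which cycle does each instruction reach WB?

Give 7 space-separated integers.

I0 mul r2 <- r2,r3: IF@1 ID@2 stall=0 (-) EX@3 MEM@4 WB@5
I1 sub r3 <- r5,r1: IF@2 ID@3 stall=0 (-) EX@4 MEM@5 WB@6
I2 sub r3 <- r4,r4: IF@3 ID@4 stall=0 (-) EX@5 MEM@6 WB@7
I3 ld r5 <- r4: IF@4 ID@5 stall=0 (-) EX@6 MEM@7 WB@8
I4 add r4 <- r2,r1: IF@5 ID@6 stall=0 (-) EX@7 MEM@8 WB@9
I5 mul r4 <- r3,r1: IF@6 ID@7 stall=0 (-) EX@8 MEM@9 WB@10
I6 sub r3 <- r4,r4: IF@7 ID@8 stall=2 (RAW on I5.r4 (WB@10)) EX@11 MEM@12 WB@13

Answer: 5 6 7 8 9 10 13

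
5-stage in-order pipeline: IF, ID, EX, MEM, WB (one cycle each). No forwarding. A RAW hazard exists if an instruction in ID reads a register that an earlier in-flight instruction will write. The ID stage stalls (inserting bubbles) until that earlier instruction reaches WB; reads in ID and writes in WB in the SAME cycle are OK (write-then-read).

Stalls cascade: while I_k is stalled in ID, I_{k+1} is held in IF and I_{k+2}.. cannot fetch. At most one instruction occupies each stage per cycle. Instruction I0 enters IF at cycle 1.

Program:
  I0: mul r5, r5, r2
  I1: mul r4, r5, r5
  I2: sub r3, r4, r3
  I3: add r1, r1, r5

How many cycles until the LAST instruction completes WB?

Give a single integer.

I0 mul r5 <- r5,r2: IF@1 ID@2 stall=0 (-) EX@3 MEM@4 WB@5
I1 mul r4 <- r5,r5: IF@2 ID@3 stall=2 (RAW on I0.r5 (WB@5)) EX@6 MEM@7 WB@8
I2 sub r3 <- r4,r3: IF@3 ID@6 stall=2 (RAW on I1.r4 (WB@8)) EX@9 MEM@10 WB@11
I3 add r1 <- r1,r5: IF@6 ID@9 stall=0 (-) EX@10 MEM@11 WB@12

Answer: 12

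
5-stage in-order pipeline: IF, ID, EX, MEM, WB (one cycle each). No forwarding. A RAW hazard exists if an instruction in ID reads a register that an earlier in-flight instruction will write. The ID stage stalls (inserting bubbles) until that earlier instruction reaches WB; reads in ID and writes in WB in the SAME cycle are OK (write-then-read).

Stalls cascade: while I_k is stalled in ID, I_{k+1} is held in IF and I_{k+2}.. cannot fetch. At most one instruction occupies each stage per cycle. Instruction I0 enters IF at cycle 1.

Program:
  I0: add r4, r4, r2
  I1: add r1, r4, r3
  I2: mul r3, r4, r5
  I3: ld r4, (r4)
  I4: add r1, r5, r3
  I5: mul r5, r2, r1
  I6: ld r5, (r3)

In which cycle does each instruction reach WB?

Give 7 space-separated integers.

Answer: 5 8 9 10 12 15 16

Derivation:
I0 add r4 <- r4,r2: IF@1 ID@2 stall=0 (-) EX@3 MEM@4 WB@5
I1 add r1 <- r4,r3: IF@2 ID@3 stall=2 (RAW on I0.r4 (WB@5)) EX@6 MEM@7 WB@8
I2 mul r3 <- r4,r5: IF@3 ID@6 stall=0 (-) EX@7 MEM@8 WB@9
I3 ld r4 <- r4: IF@6 ID@7 stall=0 (-) EX@8 MEM@9 WB@10
I4 add r1 <- r5,r3: IF@7 ID@8 stall=1 (RAW on I2.r3 (WB@9)) EX@10 MEM@11 WB@12
I5 mul r5 <- r2,r1: IF@8 ID@10 stall=2 (RAW on I4.r1 (WB@12)) EX@13 MEM@14 WB@15
I6 ld r5 <- r3: IF@10 ID@13 stall=0 (-) EX@14 MEM@15 WB@16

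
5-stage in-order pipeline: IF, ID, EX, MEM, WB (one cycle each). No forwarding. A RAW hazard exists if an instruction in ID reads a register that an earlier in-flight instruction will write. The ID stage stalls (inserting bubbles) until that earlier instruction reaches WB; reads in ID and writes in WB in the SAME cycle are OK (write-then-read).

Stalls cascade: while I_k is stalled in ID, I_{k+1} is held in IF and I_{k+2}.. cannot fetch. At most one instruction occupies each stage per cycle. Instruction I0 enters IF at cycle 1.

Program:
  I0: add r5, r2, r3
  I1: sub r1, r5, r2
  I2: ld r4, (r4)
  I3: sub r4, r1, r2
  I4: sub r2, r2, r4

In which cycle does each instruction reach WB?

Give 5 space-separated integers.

I0 add r5 <- r2,r3: IF@1 ID@2 stall=0 (-) EX@3 MEM@4 WB@5
I1 sub r1 <- r5,r2: IF@2 ID@3 stall=2 (RAW on I0.r5 (WB@5)) EX@6 MEM@7 WB@8
I2 ld r4 <- r4: IF@3 ID@6 stall=0 (-) EX@7 MEM@8 WB@9
I3 sub r4 <- r1,r2: IF@6 ID@7 stall=1 (RAW on I1.r1 (WB@8)) EX@9 MEM@10 WB@11
I4 sub r2 <- r2,r4: IF@7 ID@9 stall=2 (RAW on I3.r4 (WB@11)) EX@12 MEM@13 WB@14

Answer: 5 8 9 11 14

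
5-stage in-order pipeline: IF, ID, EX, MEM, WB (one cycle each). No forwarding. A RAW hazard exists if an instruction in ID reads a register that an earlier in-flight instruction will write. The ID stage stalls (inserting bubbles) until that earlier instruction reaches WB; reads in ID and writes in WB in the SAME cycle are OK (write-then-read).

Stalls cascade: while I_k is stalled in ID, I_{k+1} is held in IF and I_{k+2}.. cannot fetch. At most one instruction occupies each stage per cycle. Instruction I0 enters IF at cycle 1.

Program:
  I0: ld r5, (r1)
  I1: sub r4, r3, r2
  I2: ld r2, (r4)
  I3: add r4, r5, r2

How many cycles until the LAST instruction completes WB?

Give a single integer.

I0 ld r5 <- r1: IF@1 ID@2 stall=0 (-) EX@3 MEM@4 WB@5
I1 sub r4 <- r3,r2: IF@2 ID@3 stall=0 (-) EX@4 MEM@5 WB@6
I2 ld r2 <- r4: IF@3 ID@4 stall=2 (RAW on I1.r4 (WB@6)) EX@7 MEM@8 WB@9
I3 add r4 <- r5,r2: IF@4 ID@7 stall=2 (RAW on I2.r2 (WB@9)) EX@10 MEM@11 WB@12

Answer: 12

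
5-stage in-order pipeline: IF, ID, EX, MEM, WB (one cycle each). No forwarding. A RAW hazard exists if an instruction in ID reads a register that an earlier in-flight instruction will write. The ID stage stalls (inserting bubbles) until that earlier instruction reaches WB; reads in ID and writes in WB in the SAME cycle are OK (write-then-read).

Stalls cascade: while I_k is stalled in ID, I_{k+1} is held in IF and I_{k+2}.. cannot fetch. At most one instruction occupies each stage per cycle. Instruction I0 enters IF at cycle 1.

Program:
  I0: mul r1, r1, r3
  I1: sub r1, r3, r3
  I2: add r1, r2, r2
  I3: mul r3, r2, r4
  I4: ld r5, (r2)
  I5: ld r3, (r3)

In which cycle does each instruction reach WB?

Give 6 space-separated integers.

I0 mul r1 <- r1,r3: IF@1 ID@2 stall=0 (-) EX@3 MEM@4 WB@5
I1 sub r1 <- r3,r3: IF@2 ID@3 stall=0 (-) EX@4 MEM@5 WB@6
I2 add r1 <- r2,r2: IF@3 ID@4 stall=0 (-) EX@5 MEM@6 WB@7
I3 mul r3 <- r2,r4: IF@4 ID@5 stall=0 (-) EX@6 MEM@7 WB@8
I4 ld r5 <- r2: IF@5 ID@6 stall=0 (-) EX@7 MEM@8 WB@9
I5 ld r3 <- r3: IF@6 ID@7 stall=1 (RAW on I3.r3 (WB@8)) EX@9 MEM@10 WB@11

Answer: 5 6 7 8 9 11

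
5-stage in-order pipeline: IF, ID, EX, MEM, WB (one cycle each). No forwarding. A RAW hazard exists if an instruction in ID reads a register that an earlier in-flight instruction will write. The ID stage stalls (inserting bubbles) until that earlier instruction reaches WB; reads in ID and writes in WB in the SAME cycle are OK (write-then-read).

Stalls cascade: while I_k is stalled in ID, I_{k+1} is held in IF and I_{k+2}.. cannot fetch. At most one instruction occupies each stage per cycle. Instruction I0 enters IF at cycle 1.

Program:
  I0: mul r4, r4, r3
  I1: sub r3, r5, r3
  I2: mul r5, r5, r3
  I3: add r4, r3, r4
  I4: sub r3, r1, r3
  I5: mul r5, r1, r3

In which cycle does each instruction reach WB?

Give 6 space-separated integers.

Answer: 5 6 9 10 11 14

Derivation:
I0 mul r4 <- r4,r3: IF@1 ID@2 stall=0 (-) EX@3 MEM@4 WB@5
I1 sub r3 <- r5,r3: IF@2 ID@3 stall=0 (-) EX@4 MEM@5 WB@6
I2 mul r5 <- r5,r3: IF@3 ID@4 stall=2 (RAW on I1.r3 (WB@6)) EX@7 MEM@8 WB@9
I3 add r4 <- r3,r4: IF@4 ID@7 stall=0 (-) EX@8 MEM@9 WB@10
I4 sub r3 <- r1,r3: IF@7 ID@8 stall=0 (-) EX@9 MEM@10 WB@11
I5 mul r5 <- r1,r3: IF@8 ID@9 stall=2 (RAW on I4.r3 (WB@11)) EX@12 MEM@13 WB@14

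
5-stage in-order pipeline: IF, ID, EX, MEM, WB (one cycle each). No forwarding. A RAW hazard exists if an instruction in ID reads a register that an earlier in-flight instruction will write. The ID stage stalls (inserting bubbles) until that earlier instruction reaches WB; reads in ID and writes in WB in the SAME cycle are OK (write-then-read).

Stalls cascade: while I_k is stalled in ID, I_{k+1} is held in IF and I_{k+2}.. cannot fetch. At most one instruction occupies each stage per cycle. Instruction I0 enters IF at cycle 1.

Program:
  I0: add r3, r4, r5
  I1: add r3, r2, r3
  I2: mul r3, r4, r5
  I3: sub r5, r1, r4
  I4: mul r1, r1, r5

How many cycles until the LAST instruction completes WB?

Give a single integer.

I0 add r3 <- r4,r5: IF@1 ID@2 stall=0 (-) EX@3 MEM@4 WB@5
I1 add r3 <- r2,r3: IF@2 ID@3 stall=2 (RAW on I0.r3 (WB@5)) EX@6 MEM@7 WB@8
I2 mul r3 <- r4,r5: IF@3 ID@6 stall=0 (-) EX@7 MEM@8 WB@9
I3 sub r5 <- r1,r4: IF@6 ID@7 stall=0 (-) EX@8 MEM@9 WB@10
I4 mul r1 <- r1,r5: IF@7 ID@8 stall=2 (RAW on I3.r5 (WB@10)) EX@11 MEM@12 WB@13

Answer: 13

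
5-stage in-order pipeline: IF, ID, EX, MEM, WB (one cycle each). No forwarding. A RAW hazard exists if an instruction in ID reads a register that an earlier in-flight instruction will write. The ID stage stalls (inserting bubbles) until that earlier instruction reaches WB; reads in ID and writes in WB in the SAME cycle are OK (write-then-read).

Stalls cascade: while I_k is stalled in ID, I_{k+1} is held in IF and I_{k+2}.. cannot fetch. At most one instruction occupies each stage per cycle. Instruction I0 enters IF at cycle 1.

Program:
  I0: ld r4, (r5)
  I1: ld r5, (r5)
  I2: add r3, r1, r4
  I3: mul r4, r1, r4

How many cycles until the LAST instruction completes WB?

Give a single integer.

Answer: 9

Derivation:
I0 ld r4 <- r5: IF@1 ID@2 stall=0 (-) EX@3 MEM@4 WB@5
I1 ld r5 <- r5: IF@2 ID@3 stall=0 (-) EX@4 MEM@5 WB@6
I2 add r3 <- r1,r4: IF@3 ID@4 stall=1 (RAW on I0.r4 (WB@5)) EX@6 MEM@7 WB@8
I3 mul r4 <- r1,r4: IF@4 ID@6 stall=0 (-) EX@7 MEM@8 WB@9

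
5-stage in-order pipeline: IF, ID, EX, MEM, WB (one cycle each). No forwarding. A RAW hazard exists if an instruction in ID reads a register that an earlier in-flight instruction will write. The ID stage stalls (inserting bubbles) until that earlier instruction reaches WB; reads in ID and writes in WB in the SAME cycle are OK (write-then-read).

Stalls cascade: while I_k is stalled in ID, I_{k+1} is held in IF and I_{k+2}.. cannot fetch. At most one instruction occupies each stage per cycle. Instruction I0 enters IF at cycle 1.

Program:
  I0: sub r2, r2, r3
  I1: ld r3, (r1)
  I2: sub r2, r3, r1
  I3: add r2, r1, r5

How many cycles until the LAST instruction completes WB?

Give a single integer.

I0 sub r2 <- r2,r3: IF@1 ID@2 stall=0 (-) EX@3 MEM@4 WB@5
I1 ld r3 <- r1: IF@2 ID@3 stall=0 (-) EX@4 MEM@5 WB@6
I2 sub r2 <- r3,r1: IF@3 ID@4 stall=2 (RAW on I1.r3 (WB@6)) EX@7 MEM@8 WB@9
I3 add r2 <- r1,r5: IF@4 ID@7 stall=0 (-) EX@8 MEM@9 WB@10

Answer: 10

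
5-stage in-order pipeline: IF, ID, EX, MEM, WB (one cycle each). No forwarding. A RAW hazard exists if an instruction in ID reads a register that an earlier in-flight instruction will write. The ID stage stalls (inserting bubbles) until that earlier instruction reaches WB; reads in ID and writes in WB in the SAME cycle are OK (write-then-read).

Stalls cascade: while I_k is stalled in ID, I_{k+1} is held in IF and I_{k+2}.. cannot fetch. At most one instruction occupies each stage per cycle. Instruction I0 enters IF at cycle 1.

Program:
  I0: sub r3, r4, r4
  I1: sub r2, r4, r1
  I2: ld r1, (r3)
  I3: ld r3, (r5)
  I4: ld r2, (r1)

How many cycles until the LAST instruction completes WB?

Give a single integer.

Answer: 11

Derivation:
I0 sub r3 <- r4,r4: IF@1 ID@2 stall=0 (-) EX@3 MEM@4 WB@5
I1 sub r2 <- r4,r1: IF@2 ID@3 stall=0 (-) EX@4 MEM@5 WB@6
I2 ld r1 <- r3: IF@3 ID@4 stall=1 (RAW on I0.r3 (WB@5)) EX@6 MEM@7 WB@8
I3 ld r3 <- r5: IF@4 ID@6 stall=0 (-) EX@7 MEM@8 WB@9
I4 ld r2 <- r1: IF@6 ID@7 stall=1 (RAW on I2.r1 (WB@8)) EX@9 MEM@10 WB@11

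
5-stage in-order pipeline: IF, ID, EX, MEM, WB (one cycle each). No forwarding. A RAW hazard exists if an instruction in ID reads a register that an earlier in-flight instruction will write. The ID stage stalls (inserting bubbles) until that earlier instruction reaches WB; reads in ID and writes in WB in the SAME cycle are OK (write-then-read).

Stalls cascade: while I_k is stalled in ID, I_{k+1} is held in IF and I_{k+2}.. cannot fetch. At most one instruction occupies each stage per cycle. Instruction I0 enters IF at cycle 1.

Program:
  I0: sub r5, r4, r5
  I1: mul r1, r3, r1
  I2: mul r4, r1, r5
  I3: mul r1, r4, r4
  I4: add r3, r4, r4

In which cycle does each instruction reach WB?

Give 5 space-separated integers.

I0 sub r5 <- r4,r5: IF@1 ID@2 stall=0 (-) EX@3 MEM@4 WB@5
I1 mul r1 <- r3,r1: IF@2 ID@3 stall=0 (-) EX@4 MEM@5 WB@6
I2 mul r4 <- r1,r5: IF@3 ID@4 stall=2 (RAW on I1.r1 (WB@6)) EX@7 MEM@8 WB@9
I3 mul r1 <- r4,r4: IF@4 ID@7 stall=2 (RAW on I2.r4 (WB@9)) EX@10 MEM@11 WB@12
I4 add r3 <- r4,r4: IF@7 ID@10 stall=0 (-) EX@11 MEM@12 WB@13

Answer: 5 6 9 12 13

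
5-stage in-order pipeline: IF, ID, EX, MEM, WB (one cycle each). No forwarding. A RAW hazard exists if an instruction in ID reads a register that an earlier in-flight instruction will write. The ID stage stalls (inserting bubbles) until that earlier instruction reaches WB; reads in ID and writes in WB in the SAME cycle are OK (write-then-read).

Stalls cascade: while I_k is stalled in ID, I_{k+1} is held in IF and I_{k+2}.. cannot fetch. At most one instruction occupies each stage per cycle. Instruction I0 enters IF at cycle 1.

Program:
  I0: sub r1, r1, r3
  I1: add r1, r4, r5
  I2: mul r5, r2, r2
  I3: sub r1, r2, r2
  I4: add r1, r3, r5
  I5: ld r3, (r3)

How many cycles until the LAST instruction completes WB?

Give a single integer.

I0 sub r1 <- r1,r3: IF@1 ID@2 stall=0 (-) EX@3 MEM@4 WB@5
I1 add r1 <- r4,r5: IF@2 ID@3 stall=0 (-) EX@4 MEM@5 WB@6
I2 mul r5 <- r2,r2: IF@3 ID@4 stall=0 (-) EX@5 MEM@6 WB@7
I3 sub r1 <- r2,r2: IF@4 ID@5 stall=0 (-) EX@6 MEM@7 WB@8
I4 add r1 <- r3,r5: IF@5 ID@6 stall=1 (RAW on I2.r5 (WB@7)) EX@8 MEM@9 WB@10
I5 ld r3 <- r3: IF@6 ID@8 stall=0 (-) EX@9 MEM@10 WB@11

Answer: 11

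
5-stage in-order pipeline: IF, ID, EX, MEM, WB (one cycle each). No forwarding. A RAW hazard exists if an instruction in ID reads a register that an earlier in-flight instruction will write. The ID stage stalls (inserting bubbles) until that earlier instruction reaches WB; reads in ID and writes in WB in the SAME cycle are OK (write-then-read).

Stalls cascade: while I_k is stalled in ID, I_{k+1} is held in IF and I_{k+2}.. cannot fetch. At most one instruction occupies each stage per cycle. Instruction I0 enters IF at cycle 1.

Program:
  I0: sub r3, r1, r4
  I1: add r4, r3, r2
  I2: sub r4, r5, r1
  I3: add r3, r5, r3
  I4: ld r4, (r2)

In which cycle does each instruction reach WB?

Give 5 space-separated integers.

Answer: 5 8 9 10 11

Derivation:
I0 sub r3 <- r1,r4: IF@1 ID@2 stall=0 (-) EX@3 MEM@4 WB@5
I1 add r4 <- r3,r2: IF@2 ID@3 stall=2 (RAW on I0.r3 (WB@5)) EX@6 MEM@7 WB@8
I2 sub r4 <- r5,r1: IF@3 ID@6 stall=0 (-) EX@7 MEM@8 WB@9
I3 add r3 <- r5,r3: IF@6 ID@7 stall=0 (-) EX@8 MEM@9 WB@10
I4 ld r4 <- r2: IF@7 ID@8 stall=0 (-) EX@9 MEM@10 WB@11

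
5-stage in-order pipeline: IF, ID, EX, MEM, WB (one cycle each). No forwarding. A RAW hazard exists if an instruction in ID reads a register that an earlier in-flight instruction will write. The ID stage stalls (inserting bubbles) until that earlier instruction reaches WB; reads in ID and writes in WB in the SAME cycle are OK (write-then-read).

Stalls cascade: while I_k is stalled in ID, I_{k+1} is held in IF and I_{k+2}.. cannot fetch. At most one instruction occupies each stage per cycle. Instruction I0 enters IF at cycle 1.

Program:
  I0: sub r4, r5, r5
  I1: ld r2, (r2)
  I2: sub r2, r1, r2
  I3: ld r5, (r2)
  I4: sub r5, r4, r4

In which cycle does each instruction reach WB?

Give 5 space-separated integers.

I0 sub r4 <- r5,r5: IF@1 ID@2 stall=0 (-) EX@3 MEM@4 WB@5
I1 ld r2 <- r2: IF@2 ID@3 stall=0 (-) EX@4 MEM@5 WB@6
I2 sub r2 <- r1,r2: IF@3 ID@4 stall=2 (RAW on I1.r2 (WB@6)) EX@7 MEM@8 WB@9
I3 ld r5 <- r2: IF@4 ID@7 stall=2 (RAW on I2.r2 (WB@9)) EX@10 MEM@11 WB@12
I4 sub r5 <- r4,r4: IF@7 ID@10 stall=0 (-) EX@11 MEM@12 WB@13

Answer: 5 6 9 12 13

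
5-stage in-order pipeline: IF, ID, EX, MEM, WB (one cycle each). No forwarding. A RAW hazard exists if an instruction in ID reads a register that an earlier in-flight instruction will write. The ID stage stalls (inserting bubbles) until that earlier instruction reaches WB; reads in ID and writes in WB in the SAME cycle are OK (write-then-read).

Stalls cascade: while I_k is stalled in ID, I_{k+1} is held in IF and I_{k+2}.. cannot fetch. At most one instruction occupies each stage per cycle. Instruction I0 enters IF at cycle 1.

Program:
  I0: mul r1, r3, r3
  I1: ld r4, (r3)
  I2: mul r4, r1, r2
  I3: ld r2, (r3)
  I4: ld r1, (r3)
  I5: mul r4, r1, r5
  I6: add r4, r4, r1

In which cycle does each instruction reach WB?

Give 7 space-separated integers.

Answer: 5 6 8 9 10 13 16

Derivation:
I0 mul r1 <- r3,r3: IF@1 ID@2 stall=0 (-) EX@3 MEM@4 WB@5
I1 ld r4 <- r3: IF@2 ID@3 stall=0 (-) EX@4 MEM@5 WB@6
I2 mul r4 <- r1,r2: IF@3 ID@4 stall=1 (RAW on I0.r1 (WB@5)) EX@6 MEM@7 WB@8
I3 ld r2 <- r3: IF@4 ID@6 stall=0 (-) EX@7 MEM@8 WB@9
I4 ld r1 <- r3: IF@6 ID@7 stall=0 (-) EX@8 MEM@9 WB@10
I5 mul r4 <- r1,r5: IF@7 ID@8 stall=2 (RAW on I4.r1 (WB@10)) EX@11 MEM@12 WB@13
I6 add r4 <- r4,r1: IF@8 ID@11 stall=2 (RAW on I5.r4 (WB@13)) EX@14 MEM@15 WB@16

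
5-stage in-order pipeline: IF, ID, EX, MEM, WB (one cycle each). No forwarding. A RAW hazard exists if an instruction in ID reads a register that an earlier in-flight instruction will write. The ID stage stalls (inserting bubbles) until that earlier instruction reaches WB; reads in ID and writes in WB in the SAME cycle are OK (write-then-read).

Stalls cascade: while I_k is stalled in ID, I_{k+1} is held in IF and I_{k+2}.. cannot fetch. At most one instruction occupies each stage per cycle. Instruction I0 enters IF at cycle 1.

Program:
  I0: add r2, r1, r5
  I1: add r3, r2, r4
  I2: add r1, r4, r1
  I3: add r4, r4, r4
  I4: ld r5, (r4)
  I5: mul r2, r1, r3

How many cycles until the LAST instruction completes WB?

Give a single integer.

I0 add r2 <- r1,r5: IF@1 ID@2 stall=0 (-) EX@3 MEM@4 WB@5
I1 add r3 <- r2,r4: IF@2 ID@3 stall=2 (RAW on I0.r2 (WB@5)) EX@6 MEM@7 WB@8
I2 add r1 <- r4,r1: IF@3 ID@6 stall=0 (-) EX@7 MEM@8 WB@9
I3 add r4 <- r4,r4: IF@6 ID@7 stall=0 (-) EX@8 MEM@9 WB@10
I4 ld r5 <- r4: IF@7 ID@8 stall=2 (RAW on I3.r4 (WB@10)) EX@11 MEM@12 WB@13
I5 mul r2 <- r1,r3: IF@8 ID@11 stall=0 (-) EX@12 MEM@13 WB@14

Answer: 14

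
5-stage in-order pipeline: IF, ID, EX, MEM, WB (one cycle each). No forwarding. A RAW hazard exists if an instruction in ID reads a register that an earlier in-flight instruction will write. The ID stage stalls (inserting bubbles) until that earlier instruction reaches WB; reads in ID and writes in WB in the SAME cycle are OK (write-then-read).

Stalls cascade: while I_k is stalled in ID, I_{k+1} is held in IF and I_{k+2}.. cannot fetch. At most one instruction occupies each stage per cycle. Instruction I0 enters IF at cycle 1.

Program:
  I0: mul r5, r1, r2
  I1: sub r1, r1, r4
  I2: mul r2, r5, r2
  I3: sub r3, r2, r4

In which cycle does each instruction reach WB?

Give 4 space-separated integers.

Answer: 5 6 8 11

Derivation:
I0 mul r5 <- r1,r2: IF@1 ID@2 stall=0 (-) EX@3 MEM@4 WB@5
I1 sub r1 <- r1,r4: IF@2 ID@3 stall=0 (-) EX@4 MEM@5 WB@6
I2 mul r2 <- r5,r2: IF@3 ID@4 stall=1 (RAW on I0.r5 (WB@5)) EX@6 MEM@7 WB@8
I3 sub r3 <- r2,r4: IF@4 ID@6 stall=2 (RAW on I2.r2 (WB@8)) EX@9 MEM@10 WB@11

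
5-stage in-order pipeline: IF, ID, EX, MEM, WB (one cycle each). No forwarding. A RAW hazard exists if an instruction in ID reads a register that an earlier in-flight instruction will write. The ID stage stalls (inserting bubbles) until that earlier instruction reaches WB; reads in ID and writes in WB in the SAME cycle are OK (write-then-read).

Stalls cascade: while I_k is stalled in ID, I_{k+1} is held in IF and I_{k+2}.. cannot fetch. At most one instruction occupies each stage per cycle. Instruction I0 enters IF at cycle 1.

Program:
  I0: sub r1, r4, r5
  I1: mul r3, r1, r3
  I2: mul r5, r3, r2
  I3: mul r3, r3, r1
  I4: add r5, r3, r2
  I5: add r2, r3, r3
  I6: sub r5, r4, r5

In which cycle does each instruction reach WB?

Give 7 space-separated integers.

Answer: 5 8 11 12 15 16 18

Derivation:
I0 sub r1 <- r4,r5: IF@1 ID@2 stall=0 (-) EX@3 MEM@4 WB@5
I1 mul r3 <- r1,r3: IF@2 ID@3 stall=2 (RAW on I0.r1 (WB@5)) EX@6 MEM@7 WB@8
I2 mul r5 <- r3,r2: IF@3 ID@6 stall=2 (RAW on I1.r3 (WB@8)) EX@9 MEM@10 WB@11
I3 mul r3 <- r3,r1: IF@6 ID@9 stall=0 (-) EX@10 MEM@11 WB@12
I4 add r5 <- r3,r2: IF@9 ID@10 stall=2 (RAW on I3.r3 (WB@12)) EX@13 MEM@14 WB@15
I5 add r2 <- r3,r3: IF@10 ID@13 stall=0 (-) EX@14 MEM@15 WB@16
I6 sub r5 <- r4,r5: IF@13 ID@14 stall=1 (RAW on I4.r5 (WB@15)) EX@16 MEM@17 WB@18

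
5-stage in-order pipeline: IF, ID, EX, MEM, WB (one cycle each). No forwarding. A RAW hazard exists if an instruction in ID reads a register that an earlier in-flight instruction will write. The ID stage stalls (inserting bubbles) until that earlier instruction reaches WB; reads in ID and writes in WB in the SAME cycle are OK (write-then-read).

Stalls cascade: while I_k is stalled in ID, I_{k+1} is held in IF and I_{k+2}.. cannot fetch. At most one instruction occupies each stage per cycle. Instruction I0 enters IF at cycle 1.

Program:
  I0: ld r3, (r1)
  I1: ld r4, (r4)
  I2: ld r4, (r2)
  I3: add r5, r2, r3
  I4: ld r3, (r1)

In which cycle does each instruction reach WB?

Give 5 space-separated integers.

I0 ld r3 <- r1: IF@1 ID@2 stall=0 (-) EX@3 MEM@4 WB@5
I1 ld r4 <- r4: IF@2 ID@3 stall=0 (-) EX@4 MEM@5 WB@6
I2 ld r4 <- r2: IF@3 ID@4 stall=0 (-) EX@5 MEM@6 WB@7
I3 add r5 <- r2,r3: IF@4 ID@5 stall=0 (-) EX@6 MEM@7 WB@8
I4 ld r3 <- r1: IF@5 ID@6 stall=0 (-) EX@7 MEM@8 WB@9

Answer: 5 6 7 8 9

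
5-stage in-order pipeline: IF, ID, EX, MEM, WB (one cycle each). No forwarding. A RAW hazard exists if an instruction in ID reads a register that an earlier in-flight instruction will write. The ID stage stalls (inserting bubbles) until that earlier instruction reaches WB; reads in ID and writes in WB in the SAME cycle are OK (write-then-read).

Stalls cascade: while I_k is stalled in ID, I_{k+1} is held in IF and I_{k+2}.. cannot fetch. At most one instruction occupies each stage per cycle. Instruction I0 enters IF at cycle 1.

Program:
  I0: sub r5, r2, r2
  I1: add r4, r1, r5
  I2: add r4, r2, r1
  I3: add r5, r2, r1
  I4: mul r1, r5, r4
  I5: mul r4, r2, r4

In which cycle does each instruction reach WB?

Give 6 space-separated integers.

Answer: 5 8 9 10 13 14

Derivation:
I0 sub r5 <- r2,r2: IF@1 ID@2 stall=0 (-) EX@3 MEM@4 WB@5
I1 add r4 <- r1,r5: IF@2 ID@3 stall=2 (RAW on I0.r5 (WB@5)) EX@6 MEM@7 WB@8
I2 add r4 <- r2,r1: IF@3 ID@6 stall=0 (-) EX@7 MEM@8 WB@9
I3 add r5 <- r2,r1: IF@6 ID@7 stall=0 (-) EX@8 MEM@9 WB@10
I4 mul r1 <- r5,r4: IF@7 ID@8 stall=2 (RAW on I3.r5 (WB@10)) EX@11 MEM@12 WB@13
I5 mul r4 <- r2,r4: IF@8 ID@11 stall=0 (-) EX@12 MEM@13 WB@14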